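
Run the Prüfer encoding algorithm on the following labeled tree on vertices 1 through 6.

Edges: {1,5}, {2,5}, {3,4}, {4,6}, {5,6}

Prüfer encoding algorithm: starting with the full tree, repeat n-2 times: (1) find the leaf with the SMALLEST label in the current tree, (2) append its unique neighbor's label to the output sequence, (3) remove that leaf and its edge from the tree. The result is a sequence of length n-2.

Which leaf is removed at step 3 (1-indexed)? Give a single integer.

Step 1: current leaves = {1,2,3}. Remove leaf 1 (neighbor: 5).
Step 2: current leaves = {2,3}. Remove leaf 2 (neighbor: 5).
Step 3: current leaves = {3,5}. Remove leaf 3 (neighbor: 4).

Answer: 3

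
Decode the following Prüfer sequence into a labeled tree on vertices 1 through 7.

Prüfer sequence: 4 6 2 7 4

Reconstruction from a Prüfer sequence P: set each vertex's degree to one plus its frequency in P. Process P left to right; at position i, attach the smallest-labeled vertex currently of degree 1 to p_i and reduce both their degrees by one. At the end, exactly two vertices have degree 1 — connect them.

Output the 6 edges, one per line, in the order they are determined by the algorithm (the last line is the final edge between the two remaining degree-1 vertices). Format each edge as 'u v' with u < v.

Answer: 1 4
3 6
2 5
2 7
4 6
4 7

Derivation:
Initial degrees: {1:1, 2:2, 3:1, 4:3, 5:1, 6:2, 7:2}
Step 1: smallest deg-1 vertex = 1, p_1 = 4. Add edge {1,4}. Now deg[1]=0, deg[4]=2.
Step 2: smallest deg-1 vertex = 3, p_2 = 6. Add edge {3,6}. Now deg[3]=0, deg[6]=1.
Step 3: smallest deg-1 vertex = 5, p_3 = 2. Add edge {2,5}. Now deg[5]=0, deg[2]=1.
Step 4: smallest deg-1 vertex = 2, p_4 = 7. Add edge {2,7}. Now deg[2]=0, deg[7]=1.
Step 5: smallest deg-1 vertex = 6, p_5 = 4. Add edge {4,6}. Now deg[6]=0, deg[4]=1.
Final: two remaining deg-1 vertices are 4, 7. Add edge {4,7}.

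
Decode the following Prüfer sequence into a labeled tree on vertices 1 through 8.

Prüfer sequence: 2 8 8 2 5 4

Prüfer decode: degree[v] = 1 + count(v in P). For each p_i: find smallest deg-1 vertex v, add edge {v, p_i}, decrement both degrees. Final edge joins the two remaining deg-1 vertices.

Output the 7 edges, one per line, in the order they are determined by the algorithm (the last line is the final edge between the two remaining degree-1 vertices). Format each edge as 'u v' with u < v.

Initial degrees: {1:1, 2:3, 3:1, 4:2, 5:2, 6:1, 7:1, 8:3}
Step 1: smallest deg-1 vertex = 1, p_1 = 2. Add edge {1,2}. Now deg[1]=0, deg[2]=2.
Step 2: smallest deg-1 vertex = 3, p_2 = 8. Add edge {3,8}. Now deg[3]=0, deg[8]=2.
Step 3: smallest deg-1 vertex = 6, p_3 = 8. Add edge {6,8}. Now deg[6]=0, deg[8]=1.
Step 4: smallest deg-1 vertex = 7, p_4 = 2. Add edge {2,7}. Now deg[7]=0, deg[2]=1.
Step 5: smallest deg-1 vertex = 2, p_5 = 5. Add edge {2,5}. Now deg[2]=0, deg[5]=1.
Step 6: smallest deg-1 vertex = 5, p_6 = 4. Add edge {4,5}. Now deg[5]=0, deg[4]=1.
Final: two remaining deg-1 vertices are 4, 8. Add edge {4,8}.

Answer: 1 2
3 8
6 8
2 7
2 5
4 5
4 8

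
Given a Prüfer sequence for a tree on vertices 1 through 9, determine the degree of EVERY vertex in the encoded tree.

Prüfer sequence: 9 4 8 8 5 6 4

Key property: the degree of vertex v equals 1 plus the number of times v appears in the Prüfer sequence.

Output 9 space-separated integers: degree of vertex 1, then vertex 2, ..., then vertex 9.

Answer: 1 1 1 3 2 2 1 3 2

Derivation:
p_1 = 9: count[9] becomes 1
p_2 = 4: count[4] becomes 1
p_3 = 8: count[8] becomes 1
p_4 = 8: count[8] becomes 2
p_5 = 5: count[5] becomes 1
p_6 = 6: count[6] becomes 1
p_7 = 4: count[4] becomes 2
Degrees (1 + count): deg[1]=1+0=1, deg[2]=1+0=1, deg[3]=1+0=1, deg[4]=1+2=3, deg[5]=1+1=2, deg[6]=1+1=2, deg[7]=1+0=1, deg[8]=1+2=3, deg[9]=1+1=2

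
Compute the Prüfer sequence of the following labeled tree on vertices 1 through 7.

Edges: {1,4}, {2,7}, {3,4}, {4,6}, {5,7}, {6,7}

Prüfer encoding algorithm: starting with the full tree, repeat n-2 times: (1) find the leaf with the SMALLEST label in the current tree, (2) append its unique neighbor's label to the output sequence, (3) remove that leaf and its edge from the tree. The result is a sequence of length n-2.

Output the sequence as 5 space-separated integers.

Answer: 4 7 4 6 7

Derivation:
Step 1: leaves = {1,2,3,5}. Remove smallest leaf 1, emit neighbor 4.
Step 2: leaves = {2,3,5}. Remove smallest leaf 2, emit neighbor 7.
Step 3: leaves = {3,5}. Remove smallest leaf 3, emit neighbor 4.
Step 4: leaves = {4,5}. Remove smallest leaf 4, emit neighbor 6.
Step 5: leaves = {5,6}. Remove smallest leaf 5, emit neighbor 7.
Done: 2 vertices remain (6, 7). Sequence = [4 7 4 6 7]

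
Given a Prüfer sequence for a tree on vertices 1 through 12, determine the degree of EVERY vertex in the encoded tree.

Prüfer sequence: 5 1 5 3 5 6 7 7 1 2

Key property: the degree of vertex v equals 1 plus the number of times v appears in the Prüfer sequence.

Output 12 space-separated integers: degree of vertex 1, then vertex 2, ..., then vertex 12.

p_1 = 5: count[5] becomes 1
p_2 = 1: count[1] becomes 1
p_3 = 5: count[5] becomes 2
p_4 = 3: count[3] becomes 1
p_5 = 5: count[5] becomes 3
p_6 = 6: count[6] becomes 1
p_7 = 7: count[7] becomes 1
p_8 = 7: count[7] becomes 2
p_9 = 1: count[1] becomes 2
p_10 = 2: count[2] becomes 1
Degrees (1 + count): deg[1]=1+2=3, deg[2]=1+1=2, deg[3]=1+1=2, deg[4]=1+0=1, deg[5]=1+3=4, deg[6]=1+1=2, deg[7]=1+2=3, deg[8]=1+0=1, deg[9]=1+0=1, deg[10]=1+0=1, deg[11]=1+0=1, deg[12]=1+0=1

Answer: 3 2 2 1 4 2 3 1 1 1 1 1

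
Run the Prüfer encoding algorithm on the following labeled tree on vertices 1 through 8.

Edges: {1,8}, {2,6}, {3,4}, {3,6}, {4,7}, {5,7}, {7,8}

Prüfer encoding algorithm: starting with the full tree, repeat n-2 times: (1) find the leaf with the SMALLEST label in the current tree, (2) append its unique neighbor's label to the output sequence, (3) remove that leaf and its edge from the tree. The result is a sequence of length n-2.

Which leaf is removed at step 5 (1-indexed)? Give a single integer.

Answer: 3

Derivation:
Step 1: current leaves = {1,2,5}. Remove leaf 1 (neighbor: 8).
Step 2: current leaves = {2,5,8}. Remove leaf 2 (neighbor: 6).
Step 3: current leaves = {5,6,8}. Remove leaf 5 (neighbor: 7).
Step 4: current leaves = {6,8}. Remove leaf 6 (neighbor: 3).
Step 5: current leaves = {3,8}. Remove leaf 3 (neighbor: 4).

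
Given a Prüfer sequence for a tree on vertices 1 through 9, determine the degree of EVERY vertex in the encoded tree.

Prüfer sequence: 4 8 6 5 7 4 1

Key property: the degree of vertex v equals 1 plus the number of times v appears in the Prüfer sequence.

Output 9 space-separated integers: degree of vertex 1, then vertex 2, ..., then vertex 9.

p_1 = 4: count[4] becomes 1
p_2 = 8: count[8] becomes 1
p_3 = 6: count[6] becomes 1
p_4 = 5: count[5] becomes 1
p_5 = 7: count[7] becomes 1
p_6 = 4: count[4] becomes 2
p_7 = 1: count[1] becomes 1
Degrees (1 + count): deg[1]=1+1=2, deg[2]=1+0=1, deg[3]=1+0=1, deg[4]=1+2=3, deg[5]=1+1=2, deg[6]=1+1=2, deg[7]=1+1=2, deg[8]=1+1=2, deg[9]=1+0=1

Answer: 2 1 1 3 2 2 2 2 1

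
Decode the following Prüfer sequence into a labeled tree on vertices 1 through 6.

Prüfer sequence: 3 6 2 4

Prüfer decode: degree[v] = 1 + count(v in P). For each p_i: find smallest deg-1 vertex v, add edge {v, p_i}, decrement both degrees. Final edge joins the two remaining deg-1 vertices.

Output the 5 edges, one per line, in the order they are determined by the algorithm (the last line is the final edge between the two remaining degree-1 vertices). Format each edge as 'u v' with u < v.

Initial degrees: {1:1, 2:2, 3:2, 4:2, 5:1, 6:2}
Step 1: smallest deg-1 vertex = 1, p_1 = 3. Add edge {1,3}. Now deg[1]=0, deg[3]=1.
Step 2: smallest deg-1 vertex = 3, p_2 = 6. Add edge {3,6}. Now deg[3]=0, deg[6]=1.
Step 3: smallest deg-1 vertex = 5, p_3 = 2. Add edge {2,5}. Now deg[5]=0, deg[2]=1.
Step 4: smallest deg-1 vertex = 2, p_4 = 4. Add edge {2,4}. Now deg[2]=0, deg[4]=1.
Final: two remaining deg-1 vertices are 4, 6. Add edge {4,6}.

Answer: 1 3
3 6
2 5
2 4
4 6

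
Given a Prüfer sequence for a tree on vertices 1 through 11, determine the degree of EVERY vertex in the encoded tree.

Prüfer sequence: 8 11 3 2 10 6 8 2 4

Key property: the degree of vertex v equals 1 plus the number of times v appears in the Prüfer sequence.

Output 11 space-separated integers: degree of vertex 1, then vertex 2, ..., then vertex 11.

Answer: 1 3 2 2 1 2 1 3 1 2 2

Derivation:
p_1 = 8: count[8] becomes 1
p_2 = 11: count[11] becomes 1
p_3 = 3: count[3] becomes 1
p_4 = 2: count[2] becomes 1
p_5 = 10: count[10] becomes 1
p_6 = 6: count[6] becomes 1
p_7 = 8: count[8] becomes 2
p_8 = 2: count[2] becomes 2
p_9 = 4: count[4] becomes 1
Degrees (1 + count): deg[1]=1+0=1, deg[2]=1+2=3, deg[3]=1+1=2, deg[4]=1+1=2, deg[5]=1+0=1, deg[6]=1+1=2, deg[7]=1+0=1, deg[8]=1+2=3, deg[9]=1+0=1, deg[10]=1+1=2, deg[11]=1+1=2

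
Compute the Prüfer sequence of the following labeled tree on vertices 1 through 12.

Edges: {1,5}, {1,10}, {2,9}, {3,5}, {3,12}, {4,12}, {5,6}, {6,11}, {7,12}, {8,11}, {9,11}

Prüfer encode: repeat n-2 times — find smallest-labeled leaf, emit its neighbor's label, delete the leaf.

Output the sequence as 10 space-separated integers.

Step 1: leaves = {2,4,7,8,10}. Remove smallest leaf 2, emit neighbor 9.
Step 2: leaves = {4,7,8,9,10}. Remove smallest leaf 4, emit neighbor 12.
Step 3: leaves = {7,8,9,10}. Remove smallest leaf 7, emit neighbor 12.
Step 4: leaves = {8,9,10,12}. Remove smallest leaf 8, emit neighbor 11.
Step 5: leaves = {9,10,12}. Remove smallest leaf 9, emit neighbor 11.
Step 6: leaves = {10,11,12}. Remove smallest leaf 10, emit neighbor 1.
Step 7: leaves = {1,11,12}. Remove smallest leaf 1, emit neighbor 5.
Step 8: leaves = {11,12}. Remove smallest leaf 11, emit neighbor 6.
Step 9: leaves = {6,12}. Remove smallest leaf 6, emit neighbor 5.
Step 10: leaves = {5,12}. Remove smallest leaf 5, emit neighbor 3.
Done: 2 vertices remain (3, 12). Sequence = [9 12 12 11 11 1 5 6 5 3]

Answer: 9 12 12 11 11 1 5 6 5 3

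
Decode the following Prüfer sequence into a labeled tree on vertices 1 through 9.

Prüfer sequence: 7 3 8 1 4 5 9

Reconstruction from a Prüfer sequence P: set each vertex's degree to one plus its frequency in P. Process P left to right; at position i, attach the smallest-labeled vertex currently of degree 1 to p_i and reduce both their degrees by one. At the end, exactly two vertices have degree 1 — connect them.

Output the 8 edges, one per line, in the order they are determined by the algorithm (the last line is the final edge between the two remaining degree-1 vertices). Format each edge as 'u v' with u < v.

Initial degrees: {1:2, 2:1, 3:2, 4:2, 5:2, 6:1, 7:2, 8:2, 9:2}
Step 1: smallest deg-1 vertex = 2, p_1 = 7. Add edge {2,7}. Now deg[2]=0, deg[7]=1.
Step 2: smallest deg-1 vertex = 6, p_2 = 3. Add edge {3,6}. Now deg[6]=0, deg[3]=1.
Step 3: smallest deg-1 vertex = 3, p_3 = 8. Add edge {3,8}. Now deg[3]=0, deg[8]=1.
Step 4: smallest deg-1 vertex = 7, p_4 = 1. Add edge {1,7}. Now deg[7]=0, deg[1]=1.
Step 5: smallest deg-1 vertex = 1, p_5 = 4. Add edge {1,4}. Now deg[1]=0, deg[4]=1.
Step 6: smallest deg-1 vertex = 4, p_6 = 5. Add edge {4,5}. Now deg[4]=0, deg[5]=1.
Step 7: smallest deg-1 vertex = 5, p_7 = 9. Add edge {5,9}. Now deg[5]=0, deg[9]=1.
Final: two remaining deg-1 vertices are 8, 9. Add edge {8,9}.

Answer: 2 7
3 6
3 8
1 7
1 4
4 5
5 9
8 9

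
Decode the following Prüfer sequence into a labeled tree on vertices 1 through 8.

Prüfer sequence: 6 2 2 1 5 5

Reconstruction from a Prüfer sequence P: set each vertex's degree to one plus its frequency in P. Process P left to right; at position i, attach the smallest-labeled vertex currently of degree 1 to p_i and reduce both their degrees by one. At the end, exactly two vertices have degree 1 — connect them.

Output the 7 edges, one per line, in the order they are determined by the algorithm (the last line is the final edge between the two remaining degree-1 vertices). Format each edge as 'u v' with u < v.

Answer: 3 6
2 4
2 6
1 2
1 5
5 7
5 8

Derivation:
Initial degrees: {1:2, 2:3, 3:1, 4:1, 5:3, 6:2, 7:1, 8:1}
Step 1: smallest deg-1 vertex = 3, p_1 = 6. Add edge {3,6}. Now deg[3]=0, deg[6]=1.
Step 2: smallest deg-1 vertex = 4, p_2 = 2. Add edge {2,4}. Now deg[4]=0, deg[2]=2.
Step 3: smallest deg-1 vertex = 6, p_3 = 2. Add edge {2,6}. Now deg[6]=0, deg[2]=1.
Step 4: smallest deg-1 vertex = 2, p_4 = 1. Add edge {1,2}. Now deg[2]=0, deg[1]=1.
Step 5: smallest deg-1 vertex = 1, p_5 = 5. Add edge {1,5}. Now deg[1]=0, deg[5]=2.
Step 6: smallest deg-1 vertex = 7, p_6 = 5. Add edge {5,7}. Now deg[7]=0, deg[5]=1.
Final: two remaining deg-1 vertices are 5, 8. Add edge {5,8}.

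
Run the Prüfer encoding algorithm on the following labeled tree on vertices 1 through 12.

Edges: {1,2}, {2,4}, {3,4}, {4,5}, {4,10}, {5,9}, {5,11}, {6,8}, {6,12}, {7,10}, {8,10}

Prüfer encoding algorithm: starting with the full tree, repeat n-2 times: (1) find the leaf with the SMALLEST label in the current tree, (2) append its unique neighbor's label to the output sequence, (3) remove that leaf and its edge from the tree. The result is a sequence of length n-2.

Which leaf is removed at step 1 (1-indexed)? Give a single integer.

Answer: 1

Derivation:
Step 1: current leaves = {1,3,7,9,11,12}. Remove leaf 1 (neighbor: 2).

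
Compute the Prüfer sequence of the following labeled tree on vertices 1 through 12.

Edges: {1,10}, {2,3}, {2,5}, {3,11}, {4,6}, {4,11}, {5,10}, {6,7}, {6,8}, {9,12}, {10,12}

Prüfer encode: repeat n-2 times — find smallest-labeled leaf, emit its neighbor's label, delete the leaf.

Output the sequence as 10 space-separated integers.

Answer: 10 6 6 4 11 12 3 2 5 10

Derivation:
Step 1: leaves = {1,7,8,9}. Remove smallest leaf 1, emit neighbor 10.
Step 2: leaves = {7,8,9}. Remove smallest leaf 7, emit neighbor 6.
Step 3: leaves = {8,9}. Remove smallest leaf 8, emit neighbor 6.
Step 4: leaves = {6,9}. Remove smallest leaf 6, emit neighbor 4.
Step 5: leaves = {4,9}. Remove smallest leaf 4, emit neighbor 11.
Step 6: leaves = {9,11}. Remove smallest leaf 9, emit neighbor 12.
Step 7: leaves = {11,12}. Remove smallest leaf 11, emit neighbor 3.
Step 8: leaves = {3,12}. Remove smallest leaf 3, emit neighbor 2.
Step 9: leaves = {2,12}. Remove smallest leaf 2, emit neighbor 5.
Step 10: leaves = {5,12}. Remove smallest leaf 5, emit neighbor 10.
Done: 2 vertices remain (10, 12). Sequence = [10 6 6 4 11 12 3 2 5 10]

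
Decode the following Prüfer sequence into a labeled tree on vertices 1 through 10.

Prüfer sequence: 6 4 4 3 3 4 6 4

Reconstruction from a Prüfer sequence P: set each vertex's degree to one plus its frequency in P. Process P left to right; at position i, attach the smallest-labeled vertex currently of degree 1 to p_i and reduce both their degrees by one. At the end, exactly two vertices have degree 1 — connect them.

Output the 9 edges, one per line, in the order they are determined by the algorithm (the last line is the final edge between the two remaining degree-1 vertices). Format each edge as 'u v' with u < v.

Initial degrees: {1:1, 2:1, 3:3, 4:5, 5:1, 6:3, 7:1, 8:1, 9:1, 10:1}
Step 1: smallest deg-1 vertex = 1, p_1 = 6. Add edge {1,6}. Now deg[1]=0, deg[6]=2.
Step 2: smallest deg-1 vertex = 2, p_2 = 4. Add edge {2,4}. Now deg[2]=0, deg[4]=4.
Step 3: smallest deg-1 vertex = 5, p_3 = 4. Add edge {4,5}. Now deg[5]=0, deg[4]=3.
Step 4: smallest deg-1 vertex = 7, p_4 = 3. Add edge {3,7}. Now deg[7]=0, deg[3]=2.
Step 5: smallest deg-1 vertex = 8, p_5 = 3. Add edge {3,8}. Now deg[8]=0, deg[3]=1.
Step 6: smallest deg-1 vertex = 3, p_6 = 4. Add edge {3,4}. Now deg[3]=0, deg[4]=2.
Step 7: smallest deg-1 vertex = 9, p_7 = 6. Add edge {6,9}. Now deg[9]=0, deg[6]=1.
Step 8: smallest deg-1 vertex = 6, p_8 = 4. Add edge {4,6}. Now deg[6]=0, deg[4]=1.
Final: two remaining deg-1 vertices are 4, 10. Add edge {4,10}.

Answer: 1 6
2 4
4 5
3 7
3 8
3 4
6 9
4 6
4 10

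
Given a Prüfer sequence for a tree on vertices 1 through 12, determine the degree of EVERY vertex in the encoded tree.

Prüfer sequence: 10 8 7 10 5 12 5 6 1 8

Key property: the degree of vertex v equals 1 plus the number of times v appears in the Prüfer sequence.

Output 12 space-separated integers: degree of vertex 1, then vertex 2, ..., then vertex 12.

p_1 = 10: count[10] becomes 1
p_2 = 8: count[8] becomes 1
p_3 = 7: count[7] becomes 1
p_4 = 10: count[10] becomes 2
p_5 = 5: count[5] becomes 1
p_6 = 12: count[12] becomes 1
p_7 = 5: count[5] becomes 2
p_8 = 6: count[6] becomes 1
p_9 = 1: count[1] becomes 1
p_10 = 8: count[8] becomes 2
Degrees (1 + count): deg[1]=1+1=2, deg[2]=1+0=1, deg[3]=1+0=1, deg[4]=1+0=1, deg[5]=1+2=3, deg[6]=1+1=2, deg[7]=1+1=2, deg[8]=1+2=3, deg[9]=1+0=1, deg[10]=1+2=3, deg[11]=1+0=1, deg[12]=1+1=2

Answer: 2 1 1 1 3 2 2 3 1 3 1 2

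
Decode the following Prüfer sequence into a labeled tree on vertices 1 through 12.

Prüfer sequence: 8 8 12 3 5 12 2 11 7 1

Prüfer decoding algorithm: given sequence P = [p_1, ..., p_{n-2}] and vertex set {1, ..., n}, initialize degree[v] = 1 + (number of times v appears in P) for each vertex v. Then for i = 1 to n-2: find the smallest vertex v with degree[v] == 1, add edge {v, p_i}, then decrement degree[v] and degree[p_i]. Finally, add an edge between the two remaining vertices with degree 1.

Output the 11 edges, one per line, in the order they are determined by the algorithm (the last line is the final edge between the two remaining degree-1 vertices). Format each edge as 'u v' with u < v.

Answer: 4 8
6 8
8 12
3 9
3 5
5 12
2 10
2 11
7 11
1 7
1 12

Derivation:
Initial degrees: {1:2, 2:2, 3:2, 4:1, 5:2, 6:1, 7:2, 8:3, 9:1, 10:1, 11:2, 12:3}
Step 1: smallest deg-1 vertex = 4, p_1 = 8. Add edge {4,8}. Now deg[4]=0, deg[8]=2.
Step 2: smallest deg-1 vertex = 6, p_2 = 8. Add edge {6,8}. Now deg[6]=0, deg[8]=1.
Step 3: smallest deg-1 vertex = 8, p_3 = 12. Add edge {8,12}. Now deg[8]=0, deg[12]=2.
Step 4: smallest deg-1 vertex = 9, p_4 = 3. Add edge {3,9}. Now deg[9]=0, deg[3]=1.
Step 5: smallest deg-1 vertex = 3, p_5 = 5. Add edge {3,5}. Now deg[3]=0, deg[5]=1.
Step 6: smallest deg-1 vertex = 5, p_6 = 12. Add edge {5,12}. Now deg[5]=0, deg[12]=1.
Step 7: smallest deg-1 vertex = 10, p_7 = 2. Add edge {2,10}. Now deg[10]=0, deg[2]=1.
Step 8: smallest deg-1 vertex = 2, p_8 = 11. Add edge {2,11}. Now deg[2]=0, deg[11]=1.
Step 9: smallest deg-1 vertex = 11, p_9 = 7. Add edge {7,11}. Now deg[11]=0, deg[7]=1.
Step 10: smallest deg-1 vertex = 7, p_10 = 1. Add edge {1,7}. Now deg[7]=0, deg[1]=1.
Final: two remaining deg-1 vertices are 1, 12. Add edge {1,12}.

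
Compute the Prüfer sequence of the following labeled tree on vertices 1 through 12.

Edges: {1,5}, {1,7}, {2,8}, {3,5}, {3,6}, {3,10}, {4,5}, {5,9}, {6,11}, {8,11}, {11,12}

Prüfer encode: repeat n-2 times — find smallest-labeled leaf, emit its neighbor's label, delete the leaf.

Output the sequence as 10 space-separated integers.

Answer: 8 5 1 5 11 5 3 3 6 11

Derivation:
Step 1: leaves = {2,4,7,9,10,12}. Remove smallest leaf 2, emit neighbor 8.
Step 2: leaves = {4,7,8,9,10,12}. Remove smallest leaf 4, emit neighbor 5.
Step 3: leaves = {7,8,9,10,12}. Remove smallest leaf 7, emit neighbor 1.
Step 4: leaves = {1,8,9,10,12}. Remove smallest leaf 1, emit neighbor 5.
Step 5: leaves = {8,9,10,12}. Remove smallest leaf 8, emit neighbor 11.
Step 6: leaves = {9,10,12}. Remove smallest leaf 9, emit neighbor 5.
Step 7: leaves = {5,10,12}. Remove smallest leaf 5, emit neighbor 3.
Step 8: leaves = {10,12}. Remove smallest leaf 10, emit neighbor 3.
Step 9: leaves = {3,12}. Remove smallest leaf 3, emit neighbor 6.
Step 10: leaves = {6,12}. Remove smallest leaf 6, emit neighbor 11.
Done: 2 vertices remain (11, 12). Sequence = [8 5 1 5 11 5 3 3 6 11]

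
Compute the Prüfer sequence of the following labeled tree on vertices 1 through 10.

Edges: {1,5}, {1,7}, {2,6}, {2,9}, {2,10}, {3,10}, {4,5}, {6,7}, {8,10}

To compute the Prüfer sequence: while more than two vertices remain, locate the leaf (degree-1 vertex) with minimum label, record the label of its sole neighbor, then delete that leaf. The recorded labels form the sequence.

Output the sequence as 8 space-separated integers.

Step 1: leaves = {3,4,8,9}. Remove smallest leaf 3, emit neighbor 10.
Step 2: leaves = {4,8,9}. Remove smallest leaf 4, emit neighbor 5.
Step 3: leaves = {5,8,9}. Remove smallest leaf 5, emit neighbor 1.
Step 4: leaves = {1,8,9}. Remove smallest leaf 1, emit neighbor 7.
Step 5: leaves = {7,8,9}. Remove smallest leaf 7, emit neighbor 6.
Step 6: leaves = {6,8,9}. Remove smallest leaf 6, emit neighbor 2.
Step 7: leaves = {8,9}. Remove smallest leaf 8, emit neighbor 10.
Step 8: leaves = {9,10}. Remove smallest leaf 9, emit neighbor 2.
Done: 2 vertices remain (2, 10). Sequence = [10 5 1 7 6 2 10 2]

Answer: 10 5 1 7 6 2 10 2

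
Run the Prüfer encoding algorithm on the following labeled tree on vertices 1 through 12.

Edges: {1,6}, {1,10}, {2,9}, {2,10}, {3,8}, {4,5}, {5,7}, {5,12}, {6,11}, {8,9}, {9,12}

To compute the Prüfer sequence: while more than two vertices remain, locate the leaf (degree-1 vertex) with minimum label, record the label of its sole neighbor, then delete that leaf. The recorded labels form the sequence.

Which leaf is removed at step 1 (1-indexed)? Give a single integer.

Answer: 3

Derivation:
Step 1: current leaves = {3,4,7,11}. Remove leaf 3 (neighbor: 8).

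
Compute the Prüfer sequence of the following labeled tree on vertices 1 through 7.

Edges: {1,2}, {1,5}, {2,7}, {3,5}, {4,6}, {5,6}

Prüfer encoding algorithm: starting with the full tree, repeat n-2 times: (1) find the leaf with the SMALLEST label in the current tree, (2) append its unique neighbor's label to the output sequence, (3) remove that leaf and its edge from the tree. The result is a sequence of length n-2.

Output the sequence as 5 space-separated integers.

Answer: 5 6 5 1 2

Derivation:
Step 1: leaves = {3,4,7}. Remove smallest leaf 3, emit neighbor 5.
Step 2: leaves = {4,7}. Remove smallest leaf 4, emit neighbor 6.
Step 3: leaves = {6,7}. Remove smallest leaf 6, emit neighbor 5.
Step 4: leaves = {5,7}. Remove smallest leaf 5, emit neighbor 1.
Step 5: leaves = {1,7}. Remove smallest leaf 1, emit neighbor 2.
Done: 2 vertices remain (2, 7). Sequence = [5 6 5 1 2]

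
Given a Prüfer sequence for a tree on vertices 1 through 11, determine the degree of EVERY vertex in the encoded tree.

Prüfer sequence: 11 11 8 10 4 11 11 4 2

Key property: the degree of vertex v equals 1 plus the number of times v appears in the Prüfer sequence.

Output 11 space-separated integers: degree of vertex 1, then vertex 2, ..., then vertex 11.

Answer: 1 2 1 3 1 1 1 2 1 2 5

Derivation:
p_1 = 11: count[11] becomes 1
p_2 = 11: count[11] becomes 2
p_3 = 8: count[8] becomes 1
p_4 = 10: count[10] becomes 1
p_5 = 4: count[4] becomes 1
p_6 = 11: count[11] becomes 3
p_7 = 11: count[11] becomes 4
p_8 = 4: count[4] becomes 2
p_9 = 2: count[2] becomes 1
Degrees (1 + count): deg[1]=1+0=1, deg[2]=1+1=2, deg[3]=1+0=1, deg[4]=1+2=3, deg[5]=1+0=1, deg[6]=1+0=1, deg[7]=1+0=1, deg[8]=1+1=2, deg[9]=1+0=1, deg[10]=1+1=2, deg[11]=1+4=5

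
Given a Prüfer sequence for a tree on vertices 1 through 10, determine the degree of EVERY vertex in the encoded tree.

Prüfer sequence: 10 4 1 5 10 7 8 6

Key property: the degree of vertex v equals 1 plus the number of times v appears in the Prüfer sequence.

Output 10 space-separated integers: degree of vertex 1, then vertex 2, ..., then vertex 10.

Answer: 2 1 1 2 2 2 2 2 1 3

Derivation:
p_1 = 10: count[10] becomes 1
p_2 = 4: count[4] becomes 1
p_3 = 1: count[1] becomes 1
p_4 = 5: count[5] becomes 1
p_5 = 10: count[10] becomes 2
p_6 = 7: count[7] becomes 1
p_7 = 8: count[8] becomes 1
p_8 = 6: count[6] becomes 1
Degrees (1 + count): deg[1]=1+1=2, deg[2]=1+0=1, deg[3]=1+0=1, deg[4]=1+1=2, deg[5]=1+1=2, deg[6]=1+1=2, deg[7]=1+1=2, deg[8]=1+1=2, deg[9]=1+0=1, deg[10]=1+2=3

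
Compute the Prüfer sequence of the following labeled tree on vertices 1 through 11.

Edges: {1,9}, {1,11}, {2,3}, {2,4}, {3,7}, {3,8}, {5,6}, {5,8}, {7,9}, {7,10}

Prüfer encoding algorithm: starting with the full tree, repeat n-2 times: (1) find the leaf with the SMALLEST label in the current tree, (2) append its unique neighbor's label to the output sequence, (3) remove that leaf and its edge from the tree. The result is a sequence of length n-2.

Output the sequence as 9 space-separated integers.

Step 1: leaves = {4,6,10,11}. Remove smallest leaf 4, emit neighbor 2.
Step 2: leaves = {2,6,10,11}. Remove smallest leaf 2, emit neighbor 3.
Step 3: leaves = {6,10,11}. Remove smallest leaf 6, emit neighbor 5.
Step 4: leaves = {5,10,11}. Remove smallest leaf 5, emit neighbor 8.
Step 5: leaves = {8,10,11}. Remove smallest leaf 8, emit neighbor 3.
Step 6: leaves = {3,10,11}. Remove smallest leaf 3, emit neighbor 7.
Step 7: leaves = {10,11}. Remove smallest leaf 10, emit neighbor 7.
Step 8: leaves = {7,11}. Remove smallest leaf 7, emit neighbor 9.
Step 9: leaves = {9,11}. Remove smallest leaf 9, emit neighbor 1.
Done: 2 vertices remain (1, 11). Sequence = [2 3 5 8 3 7 7 9 1]

Answer: 2 3 5 8 3 7 7 9 1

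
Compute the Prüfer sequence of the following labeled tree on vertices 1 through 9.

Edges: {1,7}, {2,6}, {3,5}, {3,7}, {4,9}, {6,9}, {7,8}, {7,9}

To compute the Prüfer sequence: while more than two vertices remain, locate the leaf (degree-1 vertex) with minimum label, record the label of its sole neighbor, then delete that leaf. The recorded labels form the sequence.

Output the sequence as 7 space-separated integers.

Answer: 7 6 9 3 7 9 7

Derivation:
Step 1: leaves = {1,2,4,5,8}. Remove smallest leaf 1, emit neighbor 7.
Step 2: leaves = {2,4,5,8}. Remove smallest leaf 2, emit neighbor 6.
Step 3: leaves = {4,5,6,8}. Remove smallest leaf 4, emit neighbor 9.
Step 4: leaves = {5,6,8}. Remove smallest leaf 5, emit neighbor 3.
Step 5: leaves = {3,6,8}. Remove smallest leaf 3, emit neighbor 7.
Step 6: leaves = {6,8}. Remove smallest leaf 6, emit neighbor 9.
Step 7: leaves = {8,9}. Remove smallest leaf 8, emit neighbor 7.
Done: 2 vertices remain (7, 9). Sequence = [7 6 9 3 7 9 7]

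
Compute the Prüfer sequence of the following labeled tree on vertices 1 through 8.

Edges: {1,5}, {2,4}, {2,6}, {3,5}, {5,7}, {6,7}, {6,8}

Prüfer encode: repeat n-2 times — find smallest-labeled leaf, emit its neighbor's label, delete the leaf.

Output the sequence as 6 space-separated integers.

Step 1: leaves = {1,3,4,8}. Remove smallest leaf 1, emit neighbor 5.
Step 2: leaves = {3,4,8}. Remove smallest leaf 3, emit neighbor 5.
Step 3: leaves = {4,5,8}. Remove smallest leaf 4, emit neighbor 2.
Step 4: leaves = {2,5,8}. Remove smallest leaf 2, emit neighbor 6.
Step 5: leaves = {5,8}. Remove smallest leaf 5, emit neighbor 7.
Step 6: leaves = {7,8}. Remove smallest leaf 7, emit neighbor 6.
Done: 2 vertices remain (6, 8). Sequence = [5 5 2 6 7 6]

Answer: 5 5 2 6 7 6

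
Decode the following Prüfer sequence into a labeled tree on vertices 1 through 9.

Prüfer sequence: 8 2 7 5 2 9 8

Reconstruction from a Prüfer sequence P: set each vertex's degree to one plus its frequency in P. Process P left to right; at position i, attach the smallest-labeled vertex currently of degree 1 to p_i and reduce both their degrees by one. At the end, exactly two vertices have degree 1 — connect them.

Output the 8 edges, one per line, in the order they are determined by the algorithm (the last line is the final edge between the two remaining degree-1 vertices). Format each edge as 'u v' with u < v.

Answer: 1 8
2 3
4 7
5 6
2 5
2 9
7 8
8 9

Derivation:
Initial degrees: {1:1, 2:3, 3:1, 4:1, 5:2, 6:1, 7:2, 8:3, 9:2}
Step 1: smallest deg-1 vertex = 1, p_1 = 8. Add edge {1,8}. Now deg[1]=0, deg[8]=2.
Step 2: smallest deg-1 vertex = 3, p_2 = 2. Add edge {2,3}. Now deg[3]=0, deg[2]=2.
Step 3: smallest deg-1 vertex = 4, p_3 = 7. Add edge {4,7}. Now deg[4]=0, deg[7]=1.
Step 4: smallest deg-1 vertex = 6, p_4 = 5. Add edge {5,6}. Now deg[6]=0, deg[5]=1.
Step 5: smallest deg-1 vertex = 5, p_5 = 2. Add edge {2,5}. Now deg[5]=0, deg[2]=1.
Step 6: smallest deg-1 vertex = 2, p_6 = 9. Add edge {2,9}. Now deg[2]=0, deg[9]=1.
Step 7: smallest deg-1 vertex = 7, p_7 = 8. Add edge {7,8}. Now deg[7]=0, deg[8]=1.
Final: two remaining deg-1 vertices are 8, 9. Add edge {8,9}.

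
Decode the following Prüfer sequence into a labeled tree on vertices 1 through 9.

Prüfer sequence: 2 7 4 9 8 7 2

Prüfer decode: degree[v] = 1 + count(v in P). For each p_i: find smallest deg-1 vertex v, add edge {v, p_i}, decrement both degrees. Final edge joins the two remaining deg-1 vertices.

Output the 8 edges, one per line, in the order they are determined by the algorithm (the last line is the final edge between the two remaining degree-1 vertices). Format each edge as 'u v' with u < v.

Answer: 1 2
3 7
4 5
4 9
6 8
7 8
2 7
2 9

Derivation:
Initial degrees: {1:1, 2:3, 3:1, 4:2, 5:1, 6:1, 7:3, 8:2, 9:2}
Step 1: smallest deg-1 vertex = 1, p_1 = 2. Add edge {1,2}. Now deg[1]=0, deg[2]=2.
Step 2: smallest deg-1 vertex = 3, p_2 = 7. Add edge {3,7}. Now deg[3]=0, deg[7]=2.
Step 3: smallest deg-1 vertex = 5, p_3 = 4. Add edge {4,5}. Now deg[5]=0, deg[4]=1.
Step 4: smallest deg-1 vertex = 4, p_4 = 9. Add edge {4,9}. Now deg[4]=0, deg[9]=1.
Step 5: smallest deg-1 vertex = 6, p_5 = 8. Add edge {6,8}. Now deg[6]=0, deg[8]=1.
Step 6: smallest deg-1 vertex = 8, p_6 = 7. Add edge {7,8}. Now deg[8]=0, deg[7]=1.
Step 7: smallest deg-1 vertex = 7, p_7 = 2. Add edge {2,7}. Now deg[7]=0, deg[2]=1.
Final: two remaining deg-1 vertices are 2, 9. Add edge {2,9}.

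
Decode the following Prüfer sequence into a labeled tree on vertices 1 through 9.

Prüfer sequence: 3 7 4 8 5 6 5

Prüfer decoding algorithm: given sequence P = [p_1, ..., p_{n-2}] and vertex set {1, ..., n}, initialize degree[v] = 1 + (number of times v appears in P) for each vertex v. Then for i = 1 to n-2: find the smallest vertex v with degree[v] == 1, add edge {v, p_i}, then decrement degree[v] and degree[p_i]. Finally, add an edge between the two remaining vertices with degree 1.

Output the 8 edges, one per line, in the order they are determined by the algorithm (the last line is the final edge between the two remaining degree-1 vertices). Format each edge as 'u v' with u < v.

Answer: 1 3
2 7
3 4
4 8
5 7
6 8
5 6
5 9

Derivation:
Initial degrees: {1:1, 2:1, 3:2, 4:2, 5:3, 6:2, 7:2, 8:2, 9:1}
Step 1: smallest deg-1 vertex = 1, p_1 = 3. Add edge {1,3}. Now deg[1]=0, deg[3]=1.
Step 2: smallest deg-1 vertex = 2, p_2 = 7. Add edge {2,7}. Now deg[2]=0, deg[7]=1.
Step 3: smallest deg-1 vertex = 3, p_3 = 4. Add edge {3,4}. Now deg[3]=0, deg[4]=1.
Step 4: smallest deg-1 vertex = 4, p_4 = 8. Add edge {4,8}. Now deg[4]=0, deg[8]=1.
Step 5: smallest deg-1 vertex = 7, p_5 = 5. Add edge {5,7}. Now deg[7]=0, deg[5]=2.
Step 6: smallest deg-1 vertex = 8, p_6 = 6. Add edge {6,8}. Now deg[8]=0, deg[6]=1.
Step 7: smallest deg-1 vertex = 6, p_7 = 5. Add edge {5,6}. Now deg[6]=0, deg[5]=1.
Final: two remaining deg-1 vertices are 5, 9. Add edge {5,9}.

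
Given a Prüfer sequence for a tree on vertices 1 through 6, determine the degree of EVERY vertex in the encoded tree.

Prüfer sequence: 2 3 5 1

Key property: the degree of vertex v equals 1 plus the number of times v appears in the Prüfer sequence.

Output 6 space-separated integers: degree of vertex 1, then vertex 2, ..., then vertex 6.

p_1 = 2: count[2] becomes 1
p_2 = 3: count[3] becomes 1
p_3 = 5: count[5] becomes 1
p_4 = 1: count[1] becomes 1
Degrees (1 + count): deg[1]=1+1=2, deg[2]=1+1=2, deg[3]=1+1=2, deg[4]=1+0=1, deg[5]=1+1=2, deg[6]=1+0=1

Answer: 2 2 2 1 2 1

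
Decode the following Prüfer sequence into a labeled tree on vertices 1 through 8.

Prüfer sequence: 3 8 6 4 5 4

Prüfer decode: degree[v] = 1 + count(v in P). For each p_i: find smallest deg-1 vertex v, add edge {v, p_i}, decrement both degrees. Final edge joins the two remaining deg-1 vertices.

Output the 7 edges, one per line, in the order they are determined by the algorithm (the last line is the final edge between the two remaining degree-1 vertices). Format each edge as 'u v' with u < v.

Initial degrees: {1:1, 2:1, 3:2, 4:3, 5:2, 6:2, 7:1, 8:2}
Step 1: smallest deg-1 vertex = 1, p_1 = 3. Add edge {1,3}. Now deg[1]=0, deg[3]=1.
Step 2: smallest deg-1 vertex = 2, p_2 = 8. Add edge {2,8}. Now deg[2]=0, deg[8]=1.
Step 3: smallest deg-1 vertex = 3, p_3 = 6. Add edge {3,6}. Now deg[3]=0, deg[6]=1.
Step 4: smallest deg-1 vertex = 6, p_4 = 4. Add edge {4,6}. Now deg[6]=0, deg[4]=2.
Step 5: smallest deg-1 vertex = 7, p_5 = 5. Add edge {5,7}. Now deg[7]=0, deg[5]=1.
Step 6: smallest deg-1 vertex = 5, p_6 = 4. Add edge {4,5}. Now deg[5]=0, deg[4]=1.
Final: two remaining deg-1 vertices are 4, 8. Add edge {4,8}.

Answer: 1 3
2 8
3 6
4 6
5 7
4 5
4 8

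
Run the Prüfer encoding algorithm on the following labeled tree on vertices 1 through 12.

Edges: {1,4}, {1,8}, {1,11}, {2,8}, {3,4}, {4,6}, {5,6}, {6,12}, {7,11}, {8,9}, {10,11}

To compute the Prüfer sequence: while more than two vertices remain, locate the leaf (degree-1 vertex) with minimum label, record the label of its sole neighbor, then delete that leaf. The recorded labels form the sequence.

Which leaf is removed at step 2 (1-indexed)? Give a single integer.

Step 1: current leaves = {2,3,5,7,9,10,12}. Remove leaf 2 (neighbor: 8).
Step 2: current leaves = {3,5,7,9,10,12}. Remove leaf 3 (neighbor: 4).

Answer: 3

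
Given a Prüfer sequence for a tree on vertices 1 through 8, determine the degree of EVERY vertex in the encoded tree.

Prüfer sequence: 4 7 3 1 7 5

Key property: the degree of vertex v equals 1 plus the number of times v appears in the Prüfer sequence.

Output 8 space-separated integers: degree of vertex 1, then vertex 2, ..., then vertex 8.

p_1 = 4: count[4] becomes 1
p_2 = 7: count[7] becomes 1
p_3 = 3: count[3] becomes 1
p_4 = 1: count[1] becomes 1
p_5 = 7: count[7] becomes 2
p_6 = 5: count[5] becomes 1
Degrees (1 + count): deg[1]=1+1=2, deg[2]=1+0=1, deg[3]=1+1=2, deg[4]=1+1=2, deg[5]=1+1=2, deg[6]=1+0=1, deg[7]=1+2=3, deg[8]=1+0=1

Answer: 2 1 2 2 2 1 3 1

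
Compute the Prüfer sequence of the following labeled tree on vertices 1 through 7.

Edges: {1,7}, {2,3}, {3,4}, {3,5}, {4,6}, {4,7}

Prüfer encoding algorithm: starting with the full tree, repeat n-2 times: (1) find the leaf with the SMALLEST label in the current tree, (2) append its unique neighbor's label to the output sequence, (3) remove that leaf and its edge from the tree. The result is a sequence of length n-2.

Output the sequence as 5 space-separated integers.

Answer: 7 3 3 4 4

Derivation:
Step 1: leaves = {1,2,5,6}. Remove smallest leaf 1, emit neighbor 7.
Step 2: leaves = {2,5,6,7}. Remove smallest leaf 2, emit neighbor 3.
Step 3: leaves = {5,6,7}. Remove smallest leaf 5, emit neighbor 3.
Step 4: leaves = {3,6,7}. Remove smallest leaf 3, emit neighbor 4.
Step 5: leaves = {6,7}. Remove smallest leaf 6, emit neighbor 4.
Done: 2 vertices remain (4, 7). Sequence = [7 3 3 4 4]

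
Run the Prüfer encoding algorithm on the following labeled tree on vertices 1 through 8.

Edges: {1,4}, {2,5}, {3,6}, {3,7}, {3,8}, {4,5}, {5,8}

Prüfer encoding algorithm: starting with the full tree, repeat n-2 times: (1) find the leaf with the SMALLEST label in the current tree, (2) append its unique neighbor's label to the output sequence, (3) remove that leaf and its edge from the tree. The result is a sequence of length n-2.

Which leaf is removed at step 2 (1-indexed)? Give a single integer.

Answer: 2

Derivation:
Step 1: current leaves = {1,2,6,7}. Remove leaf 1 (neighbor: 4).
Step 2: current leaves = {2,4,6,7}. Remove leaf 2 (neighbor: 5).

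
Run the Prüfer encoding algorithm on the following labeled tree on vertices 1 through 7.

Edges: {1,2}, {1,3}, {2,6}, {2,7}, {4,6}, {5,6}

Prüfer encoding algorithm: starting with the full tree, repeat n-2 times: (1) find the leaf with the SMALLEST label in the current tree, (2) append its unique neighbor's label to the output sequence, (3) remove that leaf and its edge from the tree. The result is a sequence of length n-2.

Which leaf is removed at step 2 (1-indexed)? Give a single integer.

Step 1: current leaves = {3,4,5,7}. Remove leaf 3 (neighbor: 1).
Step 2: current leaves = {1,4,5,7}. Remove leaf 1 (neighbor: 2).

Answer: 1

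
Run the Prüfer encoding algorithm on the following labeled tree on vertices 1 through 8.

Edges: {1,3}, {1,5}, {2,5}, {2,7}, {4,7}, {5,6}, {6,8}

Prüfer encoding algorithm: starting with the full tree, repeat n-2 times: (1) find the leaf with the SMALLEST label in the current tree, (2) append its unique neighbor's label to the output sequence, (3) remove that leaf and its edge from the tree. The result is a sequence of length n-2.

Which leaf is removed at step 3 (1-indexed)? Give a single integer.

Step 1: current leaves = {3,4,8}. Remove leaf 3 (neighbor: 1).
Step 2: current leaves = {1,4,8}. Remove leaf 1 (neighbor: 5).
Step 3: current leaves = {4,8}. Remove leaf 4 (neighbor: 7).

Answer: 4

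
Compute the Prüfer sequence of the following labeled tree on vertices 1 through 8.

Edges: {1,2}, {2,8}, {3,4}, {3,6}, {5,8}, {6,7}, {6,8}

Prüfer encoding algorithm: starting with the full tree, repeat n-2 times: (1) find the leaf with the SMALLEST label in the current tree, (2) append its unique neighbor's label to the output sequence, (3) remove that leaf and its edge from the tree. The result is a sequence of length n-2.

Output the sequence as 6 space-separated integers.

Answer: 2 8 3 6 8 6

Derivation:
Step 1: leaves = {1,4,5,7}. Remove smallest leaf 1, emit neighbor 2.
Step 2: leaves = {2,4,5,7}. Remove smallest leaf 2, emit neighbor 8.
Step 3: leaves = {4,5,7}. Remove smallest leaf 4, emit neighbor 3.
Step 4: leaves = {3,5,7}. Remove smallest leaf 3, emit neighbor 6.
Step 5: leaves = {5,7}. Remove smallest leaf 5, emit neighbor 8.
Step 6: leaves = {7,8}. Remove smallest leaf 7, emit neighbor 6.
Done: 2 vertices remain (6, 8). Sequence = [2 8 3 6 8 6]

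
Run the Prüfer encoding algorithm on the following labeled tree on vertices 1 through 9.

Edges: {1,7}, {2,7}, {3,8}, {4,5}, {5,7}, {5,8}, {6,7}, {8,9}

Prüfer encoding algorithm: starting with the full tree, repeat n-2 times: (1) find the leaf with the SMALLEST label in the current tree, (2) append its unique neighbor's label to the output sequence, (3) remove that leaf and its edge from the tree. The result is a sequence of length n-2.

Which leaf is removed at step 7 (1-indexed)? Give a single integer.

Step 1: current leaves = {1,2,3,4,6,9}. Remove leaf 1 (neighbor: 7).
Step 2: current leaves = {2,3,4,6,9}. Remove leaf 2 (neighbor: 7).
Step 3: current leaves = {3,4,6,9}. Remove leaf 3 (neighbor: 8).
Step 4: current leaves = {4,6,9}. Remove leaf 4 (neighbor: 5).
Step 5: current leaves = {6,9}. Remove leaf 6 (neighbor: 7).
Step 6: current leaves = {7,9}. Remove leaf 7 (neighbor: 5).
Step 7: current leaves = {5,9}. Remove leaf 5 (neighbor: 8).

Answer: 5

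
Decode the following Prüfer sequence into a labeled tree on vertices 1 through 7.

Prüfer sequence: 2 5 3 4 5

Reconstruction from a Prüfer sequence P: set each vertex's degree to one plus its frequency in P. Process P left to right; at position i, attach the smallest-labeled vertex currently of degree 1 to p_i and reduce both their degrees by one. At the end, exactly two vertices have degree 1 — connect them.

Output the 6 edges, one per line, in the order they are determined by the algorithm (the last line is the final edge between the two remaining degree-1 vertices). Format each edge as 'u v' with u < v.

Answer: 1 2
2 5
3 6
3 4
4 5
5 7

Derivation:
Initial degrees: {1:1, 2:2, 3:2, 4:2, 5:3, 6:1, 7:1}
Step 1: smallest deg-1 vertex = 1, p_1 = 2. Add edge {1,2}. Now deg[1]=0, deg[2]=1.
Step 2: smallest deg-1 vertex = 2, p_2 = 5. Add edge {2,5}. Now deg[2]=0, deg[5]=2.
Step 3: smallest deg-1 vertex = 6, p_3 = 3. Add edge {3,6}. Now deg[6]=0, deg[3]=1.
Step 4: smallest deg-1 vertex = 3, p_4 = 4. Add edge {3,4}. Now deg[3]=0, deg[4]=1.
Step 5: smallest deg-1 vertex = 4, p_5 = 5. Add edge {4,5}. Now deg[4]=0, deg[5]=1.
Final: two remaining deg-1 vertices are 5, 7. Add edge {5,7}.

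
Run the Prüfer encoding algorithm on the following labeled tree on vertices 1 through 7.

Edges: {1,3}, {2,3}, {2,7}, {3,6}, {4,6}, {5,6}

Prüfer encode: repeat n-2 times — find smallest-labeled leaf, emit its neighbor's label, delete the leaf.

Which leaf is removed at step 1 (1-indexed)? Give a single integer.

Answer: 1

Derivation:
Step 1: current leaves = {1,4,5,7}. Remove leaf 1 (neighbor: 3).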